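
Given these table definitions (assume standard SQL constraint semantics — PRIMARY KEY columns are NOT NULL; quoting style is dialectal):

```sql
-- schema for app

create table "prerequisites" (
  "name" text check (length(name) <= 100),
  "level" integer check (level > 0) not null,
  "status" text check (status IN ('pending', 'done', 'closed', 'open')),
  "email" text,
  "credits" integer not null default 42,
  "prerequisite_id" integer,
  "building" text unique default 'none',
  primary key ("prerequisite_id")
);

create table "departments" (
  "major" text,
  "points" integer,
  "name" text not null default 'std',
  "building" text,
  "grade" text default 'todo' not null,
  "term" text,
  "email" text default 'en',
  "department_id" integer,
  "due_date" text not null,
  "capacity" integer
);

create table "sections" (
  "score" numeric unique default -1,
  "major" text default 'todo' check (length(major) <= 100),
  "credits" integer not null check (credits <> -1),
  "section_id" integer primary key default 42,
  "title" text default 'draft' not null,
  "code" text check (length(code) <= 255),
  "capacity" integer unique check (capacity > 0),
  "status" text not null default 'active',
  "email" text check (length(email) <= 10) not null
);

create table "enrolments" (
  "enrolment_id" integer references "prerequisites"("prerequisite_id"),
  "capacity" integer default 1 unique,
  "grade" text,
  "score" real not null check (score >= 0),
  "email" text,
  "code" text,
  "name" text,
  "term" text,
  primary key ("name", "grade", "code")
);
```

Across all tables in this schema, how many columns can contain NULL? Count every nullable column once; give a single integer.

prerequisites: 4 nullable (name, status, email, building — PK (prerequisite_id) and explicit NOT NULL columns excluded).
departments: 7 nullable (major, points, building, term, email, department_id, capacity — PK none and explicit NOT NULL columns excluded).
sections: 4 nullable (score, major, code, capacity — PK (section_id) and explicit NOT NULL columns excluded).
enrolments: 4 nullable (enrolment_id, capacity, email, term — PK (name, grade, code) and explicit NOT NULL columns excluded).
Total: 4 + 7 + 4 + 4 = 19.

19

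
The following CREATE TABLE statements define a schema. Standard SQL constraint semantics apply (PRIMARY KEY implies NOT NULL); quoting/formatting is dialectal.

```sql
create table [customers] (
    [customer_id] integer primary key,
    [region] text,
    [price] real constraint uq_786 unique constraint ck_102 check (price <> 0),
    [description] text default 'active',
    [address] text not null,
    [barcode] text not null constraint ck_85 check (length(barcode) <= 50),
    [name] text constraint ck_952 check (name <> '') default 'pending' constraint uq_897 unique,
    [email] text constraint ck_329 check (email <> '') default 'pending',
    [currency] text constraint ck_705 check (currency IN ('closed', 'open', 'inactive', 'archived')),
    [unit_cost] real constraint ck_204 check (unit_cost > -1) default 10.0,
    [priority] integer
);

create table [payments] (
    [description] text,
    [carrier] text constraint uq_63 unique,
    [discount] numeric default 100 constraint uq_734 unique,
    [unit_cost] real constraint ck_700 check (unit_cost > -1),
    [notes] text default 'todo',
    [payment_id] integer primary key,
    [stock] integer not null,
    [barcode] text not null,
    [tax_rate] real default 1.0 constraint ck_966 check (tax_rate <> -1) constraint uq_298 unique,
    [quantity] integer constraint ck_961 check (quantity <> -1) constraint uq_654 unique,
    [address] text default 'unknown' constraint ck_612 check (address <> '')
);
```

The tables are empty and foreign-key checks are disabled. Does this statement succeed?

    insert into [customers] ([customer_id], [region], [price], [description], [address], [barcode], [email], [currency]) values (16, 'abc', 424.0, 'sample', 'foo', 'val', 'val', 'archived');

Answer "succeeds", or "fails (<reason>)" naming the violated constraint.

NOT NULL columns: address is supplied; barcode is supplied; customer_id is supplied.
CHECK constraints: 424.0 satisfies (price <> 0); 'val' satisfies (length(barcode) <= 50); 'val' satisfies (email <> ''); 'archived' satisfies (currency IN ('closed', 'open', 'inactive', 'archived')).
No constraint is violated.

succeeds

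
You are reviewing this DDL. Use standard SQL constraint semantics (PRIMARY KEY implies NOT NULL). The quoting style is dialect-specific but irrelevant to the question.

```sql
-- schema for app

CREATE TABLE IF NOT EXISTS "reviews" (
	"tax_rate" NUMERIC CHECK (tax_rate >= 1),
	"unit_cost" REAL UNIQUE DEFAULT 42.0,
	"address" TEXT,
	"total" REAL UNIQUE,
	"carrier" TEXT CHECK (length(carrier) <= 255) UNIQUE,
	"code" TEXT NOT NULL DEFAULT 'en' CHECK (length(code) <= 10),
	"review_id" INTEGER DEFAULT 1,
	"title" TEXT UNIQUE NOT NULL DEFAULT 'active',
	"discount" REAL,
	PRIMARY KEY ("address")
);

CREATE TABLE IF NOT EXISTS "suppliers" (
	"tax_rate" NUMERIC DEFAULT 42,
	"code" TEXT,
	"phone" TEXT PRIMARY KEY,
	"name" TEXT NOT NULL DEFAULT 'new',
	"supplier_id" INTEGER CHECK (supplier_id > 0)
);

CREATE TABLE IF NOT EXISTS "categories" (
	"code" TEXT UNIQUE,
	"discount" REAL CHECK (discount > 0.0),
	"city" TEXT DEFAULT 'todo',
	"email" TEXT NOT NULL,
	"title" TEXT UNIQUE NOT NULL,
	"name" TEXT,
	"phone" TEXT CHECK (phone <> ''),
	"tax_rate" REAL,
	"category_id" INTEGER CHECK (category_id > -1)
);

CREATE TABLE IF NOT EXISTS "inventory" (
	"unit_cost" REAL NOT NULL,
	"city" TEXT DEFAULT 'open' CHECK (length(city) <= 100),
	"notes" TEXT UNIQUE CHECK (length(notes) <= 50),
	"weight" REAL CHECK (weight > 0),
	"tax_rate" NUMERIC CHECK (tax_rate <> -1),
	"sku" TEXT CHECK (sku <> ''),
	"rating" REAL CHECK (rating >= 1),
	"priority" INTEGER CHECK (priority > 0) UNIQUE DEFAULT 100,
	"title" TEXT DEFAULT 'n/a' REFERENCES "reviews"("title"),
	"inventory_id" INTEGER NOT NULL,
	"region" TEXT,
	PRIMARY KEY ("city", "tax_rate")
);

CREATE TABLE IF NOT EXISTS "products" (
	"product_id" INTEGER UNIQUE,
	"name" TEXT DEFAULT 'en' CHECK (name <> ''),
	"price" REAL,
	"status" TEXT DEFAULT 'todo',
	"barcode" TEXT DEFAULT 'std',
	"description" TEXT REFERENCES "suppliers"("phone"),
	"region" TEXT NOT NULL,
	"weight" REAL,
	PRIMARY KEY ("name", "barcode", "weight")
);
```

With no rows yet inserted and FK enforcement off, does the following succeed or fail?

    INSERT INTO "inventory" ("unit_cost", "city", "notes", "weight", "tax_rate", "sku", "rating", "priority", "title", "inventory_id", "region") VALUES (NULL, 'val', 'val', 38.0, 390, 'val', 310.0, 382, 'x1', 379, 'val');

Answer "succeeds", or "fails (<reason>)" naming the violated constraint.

fails (NOT NULL on unit_cost)

unit_cost is explicitly set to NULL, but unit_cost is declared NOT NULL.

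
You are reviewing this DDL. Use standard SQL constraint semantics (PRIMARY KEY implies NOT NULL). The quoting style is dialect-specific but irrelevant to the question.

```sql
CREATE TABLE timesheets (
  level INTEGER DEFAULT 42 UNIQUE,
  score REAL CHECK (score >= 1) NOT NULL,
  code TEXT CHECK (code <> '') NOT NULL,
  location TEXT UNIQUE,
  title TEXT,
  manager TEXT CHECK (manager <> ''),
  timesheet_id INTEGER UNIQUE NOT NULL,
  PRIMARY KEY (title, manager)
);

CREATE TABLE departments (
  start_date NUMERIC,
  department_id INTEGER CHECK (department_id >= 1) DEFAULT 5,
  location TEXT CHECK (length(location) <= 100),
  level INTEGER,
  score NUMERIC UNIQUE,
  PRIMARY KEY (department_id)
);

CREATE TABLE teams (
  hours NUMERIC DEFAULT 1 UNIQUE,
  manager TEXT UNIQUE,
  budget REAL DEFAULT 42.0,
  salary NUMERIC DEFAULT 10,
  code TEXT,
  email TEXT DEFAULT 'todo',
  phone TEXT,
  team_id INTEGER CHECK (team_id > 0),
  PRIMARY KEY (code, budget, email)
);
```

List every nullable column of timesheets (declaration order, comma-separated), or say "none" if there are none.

level, location

- level: UNIQUE does not imply NOT NULL → nullable.
- score: declared NOT NULL → not nullable.
- code: declared NOT NULL → not nullable.
- location: UNIQUE does not imply NOT NULL → nullable.
- title: part of the PRIMARY KEY, which implies NOT NULL → not nullable.
- manager: part of the PRIMARY KEY, which implies NOT NULL → not nullable.
- timesheet_id: declared NOT NULL → not nullable.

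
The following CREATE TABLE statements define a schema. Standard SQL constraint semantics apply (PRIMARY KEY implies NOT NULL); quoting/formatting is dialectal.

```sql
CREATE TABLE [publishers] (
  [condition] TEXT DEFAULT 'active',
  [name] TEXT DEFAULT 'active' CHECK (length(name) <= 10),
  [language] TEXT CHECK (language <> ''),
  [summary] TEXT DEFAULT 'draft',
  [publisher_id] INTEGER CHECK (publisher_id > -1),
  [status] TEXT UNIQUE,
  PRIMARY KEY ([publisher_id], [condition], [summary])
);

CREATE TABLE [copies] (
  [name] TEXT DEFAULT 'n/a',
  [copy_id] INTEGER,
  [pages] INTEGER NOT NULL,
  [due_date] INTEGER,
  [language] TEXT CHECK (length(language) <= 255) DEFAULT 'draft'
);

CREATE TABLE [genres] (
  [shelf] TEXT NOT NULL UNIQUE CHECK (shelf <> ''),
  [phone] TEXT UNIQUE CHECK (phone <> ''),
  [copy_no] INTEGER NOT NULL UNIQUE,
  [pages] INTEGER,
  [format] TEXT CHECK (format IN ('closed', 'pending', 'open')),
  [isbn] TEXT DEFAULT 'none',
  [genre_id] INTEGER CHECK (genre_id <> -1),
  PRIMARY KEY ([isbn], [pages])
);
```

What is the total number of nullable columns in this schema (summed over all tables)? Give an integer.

publishers: 3 nullable (name, language, status — PK (publisher_id, condition, summary) and explicit NOT NULL columns excluded).
copies: 4 nullable (name, copy_id, due_date, language — PK none and explicit NOT NULL columns excluded).
genres: 3 nullable (phone, format, genre_id — PK (isbn, pages) and explicit NOT NULL columns excluded).
Total: 3 + 4 + 3 = 10.

10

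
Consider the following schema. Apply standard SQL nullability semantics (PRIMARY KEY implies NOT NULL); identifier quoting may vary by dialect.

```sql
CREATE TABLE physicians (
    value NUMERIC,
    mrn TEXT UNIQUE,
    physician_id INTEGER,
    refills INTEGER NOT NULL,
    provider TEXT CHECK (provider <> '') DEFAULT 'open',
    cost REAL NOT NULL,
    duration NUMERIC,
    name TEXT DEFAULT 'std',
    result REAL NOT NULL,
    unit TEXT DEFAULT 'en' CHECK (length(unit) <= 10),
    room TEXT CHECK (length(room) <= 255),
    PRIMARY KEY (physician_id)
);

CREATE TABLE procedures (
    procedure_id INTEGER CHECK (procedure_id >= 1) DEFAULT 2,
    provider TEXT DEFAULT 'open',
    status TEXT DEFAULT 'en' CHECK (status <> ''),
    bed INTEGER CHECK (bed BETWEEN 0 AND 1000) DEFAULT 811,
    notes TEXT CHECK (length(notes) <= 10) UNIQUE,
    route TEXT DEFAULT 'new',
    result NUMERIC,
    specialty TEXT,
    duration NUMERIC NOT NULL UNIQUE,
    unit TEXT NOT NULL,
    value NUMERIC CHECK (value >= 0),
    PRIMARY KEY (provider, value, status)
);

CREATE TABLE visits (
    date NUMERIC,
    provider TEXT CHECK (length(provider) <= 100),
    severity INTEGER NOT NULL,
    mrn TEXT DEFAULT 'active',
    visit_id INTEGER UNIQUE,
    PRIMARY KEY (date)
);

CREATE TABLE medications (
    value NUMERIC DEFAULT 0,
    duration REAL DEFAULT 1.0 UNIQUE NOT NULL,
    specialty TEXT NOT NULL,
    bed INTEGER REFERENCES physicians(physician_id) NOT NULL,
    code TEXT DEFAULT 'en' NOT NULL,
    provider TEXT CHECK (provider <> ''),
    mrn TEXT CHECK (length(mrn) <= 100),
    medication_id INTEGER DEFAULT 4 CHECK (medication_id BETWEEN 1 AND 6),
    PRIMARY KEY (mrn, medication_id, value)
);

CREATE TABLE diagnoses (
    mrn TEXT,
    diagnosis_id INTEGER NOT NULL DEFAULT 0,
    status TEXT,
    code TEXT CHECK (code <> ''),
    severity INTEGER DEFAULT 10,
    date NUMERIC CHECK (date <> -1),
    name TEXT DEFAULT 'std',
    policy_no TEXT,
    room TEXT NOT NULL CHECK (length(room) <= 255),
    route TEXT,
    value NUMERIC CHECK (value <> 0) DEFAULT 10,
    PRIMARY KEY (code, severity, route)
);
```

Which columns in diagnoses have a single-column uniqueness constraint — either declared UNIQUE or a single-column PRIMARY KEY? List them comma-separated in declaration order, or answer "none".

none

- mrn: no UNIQUE or single-column PK constraint.
- diagnosis_id: no UNIQUE or single-column PK constraint.
- status: no UNIQUE or single-column PK constraint.
- code: part of a composite PRIMARY KEY — only the tuple is unique, not this column on its own.
- severity: part of a composite PRIMARY KEY — only the tuple is unique, not this column on its own.
- date: no UNIQUE or single-column PK constraint.
- name: no UNIQUE or single-column PK constraint.
- policy_no: no UNIQUE or single-column PK constraint.
- room: no UNIQUE or single-column PK constraint.
- route: part of a composite PRIMARY KEY — only the tuple is unique, not this column on its own.
- value: no UNIQUE or single-column PK constraint.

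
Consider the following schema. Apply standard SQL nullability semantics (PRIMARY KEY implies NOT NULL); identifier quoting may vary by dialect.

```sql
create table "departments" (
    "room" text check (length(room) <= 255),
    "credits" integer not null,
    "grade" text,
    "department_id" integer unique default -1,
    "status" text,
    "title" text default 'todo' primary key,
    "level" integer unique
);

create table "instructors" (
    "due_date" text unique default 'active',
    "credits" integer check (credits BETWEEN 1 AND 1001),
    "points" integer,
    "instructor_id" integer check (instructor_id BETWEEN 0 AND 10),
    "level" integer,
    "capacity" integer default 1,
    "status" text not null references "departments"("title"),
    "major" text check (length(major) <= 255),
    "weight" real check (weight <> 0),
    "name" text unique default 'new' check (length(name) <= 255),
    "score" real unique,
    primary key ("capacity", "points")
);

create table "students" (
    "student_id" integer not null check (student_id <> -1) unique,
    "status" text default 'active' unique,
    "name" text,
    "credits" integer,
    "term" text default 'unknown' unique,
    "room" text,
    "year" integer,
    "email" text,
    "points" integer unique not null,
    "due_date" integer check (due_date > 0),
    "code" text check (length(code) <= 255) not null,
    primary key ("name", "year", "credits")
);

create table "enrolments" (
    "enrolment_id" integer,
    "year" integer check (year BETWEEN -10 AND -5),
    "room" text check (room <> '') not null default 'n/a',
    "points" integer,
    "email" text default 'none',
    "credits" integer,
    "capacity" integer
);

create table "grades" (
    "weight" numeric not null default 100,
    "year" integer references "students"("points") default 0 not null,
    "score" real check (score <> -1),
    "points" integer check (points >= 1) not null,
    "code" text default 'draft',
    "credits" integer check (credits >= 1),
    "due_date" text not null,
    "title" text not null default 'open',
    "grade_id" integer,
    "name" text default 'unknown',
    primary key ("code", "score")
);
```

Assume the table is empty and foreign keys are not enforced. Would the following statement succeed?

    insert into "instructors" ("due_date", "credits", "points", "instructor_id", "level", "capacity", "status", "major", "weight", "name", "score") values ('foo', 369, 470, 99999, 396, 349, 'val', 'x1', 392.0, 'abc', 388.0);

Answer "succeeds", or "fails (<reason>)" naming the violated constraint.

fails (CHECK on instructor_id)

The value 99999 for instructor_id violates CHECK (instructor_id BETWEEN 0 AND 10).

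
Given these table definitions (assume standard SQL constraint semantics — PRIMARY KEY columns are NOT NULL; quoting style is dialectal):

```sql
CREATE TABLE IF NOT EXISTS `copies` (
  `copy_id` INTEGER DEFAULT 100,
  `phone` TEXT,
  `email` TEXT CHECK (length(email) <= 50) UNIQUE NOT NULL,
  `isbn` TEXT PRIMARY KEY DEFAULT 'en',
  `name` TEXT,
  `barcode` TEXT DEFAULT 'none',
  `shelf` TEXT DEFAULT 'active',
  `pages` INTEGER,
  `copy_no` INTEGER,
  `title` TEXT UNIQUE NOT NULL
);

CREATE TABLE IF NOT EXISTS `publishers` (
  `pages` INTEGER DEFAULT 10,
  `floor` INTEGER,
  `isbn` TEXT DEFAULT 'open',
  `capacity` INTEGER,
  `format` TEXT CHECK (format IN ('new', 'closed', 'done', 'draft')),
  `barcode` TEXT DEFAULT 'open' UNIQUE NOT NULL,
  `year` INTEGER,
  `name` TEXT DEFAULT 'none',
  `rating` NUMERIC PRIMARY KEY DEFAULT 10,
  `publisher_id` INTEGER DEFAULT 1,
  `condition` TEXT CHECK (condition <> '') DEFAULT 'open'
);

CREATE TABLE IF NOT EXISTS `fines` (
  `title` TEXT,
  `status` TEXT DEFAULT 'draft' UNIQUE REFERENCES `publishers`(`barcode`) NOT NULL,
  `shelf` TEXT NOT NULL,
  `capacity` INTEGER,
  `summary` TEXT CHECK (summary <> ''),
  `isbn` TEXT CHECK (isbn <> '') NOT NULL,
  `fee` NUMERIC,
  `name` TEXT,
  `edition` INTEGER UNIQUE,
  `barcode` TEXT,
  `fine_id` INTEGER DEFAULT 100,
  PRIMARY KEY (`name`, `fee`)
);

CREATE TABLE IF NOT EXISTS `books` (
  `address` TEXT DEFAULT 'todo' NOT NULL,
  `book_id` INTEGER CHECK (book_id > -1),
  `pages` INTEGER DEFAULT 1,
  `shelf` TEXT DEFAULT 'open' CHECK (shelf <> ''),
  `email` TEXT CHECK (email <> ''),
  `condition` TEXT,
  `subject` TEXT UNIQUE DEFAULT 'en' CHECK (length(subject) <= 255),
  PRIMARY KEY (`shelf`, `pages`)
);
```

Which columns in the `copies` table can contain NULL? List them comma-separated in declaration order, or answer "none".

- copy_id: DEFAULT only fills an omitted column; an explicit NULL is still allowed → nullable.
- phone: no NOT NULL constraint applies → nullable.
- email: declared NOT NULL → not nullable.
- isbn: part of the PRIMARY KEY, which implies NOT NULL → not nullable.
- name: no NOT NULL constraint applies → nullable.
- barcode: DEFAULT only fills an omitted column; an explicit NULL is still allowed → nullable.
- shelf: DEFAULT only fills an omitted column; an explicit NULL is still allowed → nullable.
- pages: no NOT NULL constraint applies → nullable.
- copy_no: no NOT NULL constraint applies → nullable.
- title: declared NOT NULL → not nullable.

copy_id, phone, name, barcode, shelf, pages, copy_no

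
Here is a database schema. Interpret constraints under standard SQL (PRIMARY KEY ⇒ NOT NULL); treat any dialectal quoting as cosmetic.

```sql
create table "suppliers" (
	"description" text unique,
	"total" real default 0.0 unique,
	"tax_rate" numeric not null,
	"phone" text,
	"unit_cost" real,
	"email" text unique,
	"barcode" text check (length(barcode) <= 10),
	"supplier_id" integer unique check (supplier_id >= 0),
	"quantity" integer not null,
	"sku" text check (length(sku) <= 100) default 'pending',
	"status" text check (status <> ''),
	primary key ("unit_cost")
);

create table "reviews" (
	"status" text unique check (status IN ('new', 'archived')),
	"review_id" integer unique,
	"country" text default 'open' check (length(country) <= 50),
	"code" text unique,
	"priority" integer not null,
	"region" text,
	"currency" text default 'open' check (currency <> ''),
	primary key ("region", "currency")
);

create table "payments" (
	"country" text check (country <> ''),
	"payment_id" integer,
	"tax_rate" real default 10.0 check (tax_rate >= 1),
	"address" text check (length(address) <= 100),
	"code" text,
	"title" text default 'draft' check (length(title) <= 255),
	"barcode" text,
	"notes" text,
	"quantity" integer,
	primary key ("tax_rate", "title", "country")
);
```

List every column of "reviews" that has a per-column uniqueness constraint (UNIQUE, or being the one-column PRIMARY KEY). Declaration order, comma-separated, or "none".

status, review_id, code

- status: declared UNIQUE → unique.
- review_id: declared UNIQUE → unique.
- country: no UNIQUE or single-column PK constraint.
- code: declared UNIQUE → unique.
- priority: no UNIQUE or single-column PK constraint.
- region: part of a composite PRIMARY KEY — only the tuple is unique, not this column on its own.
- currency: part of a composite PRIMARY KEY — only the tuple is unique, not this column on its own.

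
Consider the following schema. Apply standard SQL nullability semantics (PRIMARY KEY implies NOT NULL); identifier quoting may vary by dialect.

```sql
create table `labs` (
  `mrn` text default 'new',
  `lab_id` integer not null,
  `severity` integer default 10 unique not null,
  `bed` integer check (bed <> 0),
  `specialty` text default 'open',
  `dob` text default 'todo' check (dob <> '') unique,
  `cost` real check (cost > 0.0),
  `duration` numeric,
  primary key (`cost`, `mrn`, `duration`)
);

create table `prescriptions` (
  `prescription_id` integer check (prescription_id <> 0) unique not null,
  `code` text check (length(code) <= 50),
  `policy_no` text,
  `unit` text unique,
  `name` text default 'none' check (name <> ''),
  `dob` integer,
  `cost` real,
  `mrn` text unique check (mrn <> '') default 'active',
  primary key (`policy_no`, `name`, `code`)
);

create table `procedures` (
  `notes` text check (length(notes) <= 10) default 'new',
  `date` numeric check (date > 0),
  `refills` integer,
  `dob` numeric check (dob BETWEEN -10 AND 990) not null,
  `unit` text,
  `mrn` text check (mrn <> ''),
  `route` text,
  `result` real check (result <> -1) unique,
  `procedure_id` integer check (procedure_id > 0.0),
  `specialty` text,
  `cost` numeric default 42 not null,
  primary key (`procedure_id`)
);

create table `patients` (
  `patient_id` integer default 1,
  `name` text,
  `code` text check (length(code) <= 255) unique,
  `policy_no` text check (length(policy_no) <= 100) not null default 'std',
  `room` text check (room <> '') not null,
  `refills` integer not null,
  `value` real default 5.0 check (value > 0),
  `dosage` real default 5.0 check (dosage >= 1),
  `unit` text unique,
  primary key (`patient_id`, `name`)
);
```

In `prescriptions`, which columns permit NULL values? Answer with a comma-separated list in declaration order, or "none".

- prescription_id: declared NOT NULL → not nullable.
- code: part of the PRIMARY KEY, which implies NOT NULL → not nullable.
- policy_no: part of the PRIMARY KEY, which implies NOT NULL → not nullable.
- unit: UNIQUE does not imply NOT NULL → nullable.
- name: part of the PRIMARY KEY, which implies NOT NULL → not nullable.
- dob: no NOT NULL constraint applies → nullable.
- cost: no NOT NULL constraint applies → nullable.
- mrn: CHECK does not forbid NULL (a CHECK constraint passes when its expression is NULL) → nullable.

unit, dob, cost, mrn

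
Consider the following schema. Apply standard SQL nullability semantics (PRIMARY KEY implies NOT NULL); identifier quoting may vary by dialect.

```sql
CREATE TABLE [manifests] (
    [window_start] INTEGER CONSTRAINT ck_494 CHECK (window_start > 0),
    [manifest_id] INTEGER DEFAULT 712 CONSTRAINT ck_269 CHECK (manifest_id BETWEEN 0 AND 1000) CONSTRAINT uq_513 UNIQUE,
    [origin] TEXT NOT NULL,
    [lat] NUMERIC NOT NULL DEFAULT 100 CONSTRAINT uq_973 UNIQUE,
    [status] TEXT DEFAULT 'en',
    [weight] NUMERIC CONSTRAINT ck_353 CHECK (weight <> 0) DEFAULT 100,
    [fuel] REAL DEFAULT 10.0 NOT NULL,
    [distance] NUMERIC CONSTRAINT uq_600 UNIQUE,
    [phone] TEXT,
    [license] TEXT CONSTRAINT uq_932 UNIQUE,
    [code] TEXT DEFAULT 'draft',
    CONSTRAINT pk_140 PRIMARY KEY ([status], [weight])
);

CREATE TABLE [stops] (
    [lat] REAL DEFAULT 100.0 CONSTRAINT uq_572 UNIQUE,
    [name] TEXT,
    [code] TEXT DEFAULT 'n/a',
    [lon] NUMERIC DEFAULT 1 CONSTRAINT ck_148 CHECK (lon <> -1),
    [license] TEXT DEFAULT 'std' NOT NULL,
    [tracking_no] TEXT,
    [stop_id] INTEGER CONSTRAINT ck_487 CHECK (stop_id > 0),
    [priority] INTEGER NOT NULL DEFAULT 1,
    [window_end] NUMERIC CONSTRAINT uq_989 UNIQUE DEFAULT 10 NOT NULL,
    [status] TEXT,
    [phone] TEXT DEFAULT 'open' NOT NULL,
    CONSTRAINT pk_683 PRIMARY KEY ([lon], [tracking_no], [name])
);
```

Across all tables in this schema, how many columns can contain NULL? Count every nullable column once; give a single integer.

manifests: 6 nullable (window_start, manifest_id, distance, phone, license, code — PK (status, weight) and explicit NOT NULL columns excluded).
stops: 4 nullable (lat, code, stop_id, status — PK (lon, tracking_no, name) and explicit NOT NULL columns excluded).
Total: 6 + 4 = 10.

10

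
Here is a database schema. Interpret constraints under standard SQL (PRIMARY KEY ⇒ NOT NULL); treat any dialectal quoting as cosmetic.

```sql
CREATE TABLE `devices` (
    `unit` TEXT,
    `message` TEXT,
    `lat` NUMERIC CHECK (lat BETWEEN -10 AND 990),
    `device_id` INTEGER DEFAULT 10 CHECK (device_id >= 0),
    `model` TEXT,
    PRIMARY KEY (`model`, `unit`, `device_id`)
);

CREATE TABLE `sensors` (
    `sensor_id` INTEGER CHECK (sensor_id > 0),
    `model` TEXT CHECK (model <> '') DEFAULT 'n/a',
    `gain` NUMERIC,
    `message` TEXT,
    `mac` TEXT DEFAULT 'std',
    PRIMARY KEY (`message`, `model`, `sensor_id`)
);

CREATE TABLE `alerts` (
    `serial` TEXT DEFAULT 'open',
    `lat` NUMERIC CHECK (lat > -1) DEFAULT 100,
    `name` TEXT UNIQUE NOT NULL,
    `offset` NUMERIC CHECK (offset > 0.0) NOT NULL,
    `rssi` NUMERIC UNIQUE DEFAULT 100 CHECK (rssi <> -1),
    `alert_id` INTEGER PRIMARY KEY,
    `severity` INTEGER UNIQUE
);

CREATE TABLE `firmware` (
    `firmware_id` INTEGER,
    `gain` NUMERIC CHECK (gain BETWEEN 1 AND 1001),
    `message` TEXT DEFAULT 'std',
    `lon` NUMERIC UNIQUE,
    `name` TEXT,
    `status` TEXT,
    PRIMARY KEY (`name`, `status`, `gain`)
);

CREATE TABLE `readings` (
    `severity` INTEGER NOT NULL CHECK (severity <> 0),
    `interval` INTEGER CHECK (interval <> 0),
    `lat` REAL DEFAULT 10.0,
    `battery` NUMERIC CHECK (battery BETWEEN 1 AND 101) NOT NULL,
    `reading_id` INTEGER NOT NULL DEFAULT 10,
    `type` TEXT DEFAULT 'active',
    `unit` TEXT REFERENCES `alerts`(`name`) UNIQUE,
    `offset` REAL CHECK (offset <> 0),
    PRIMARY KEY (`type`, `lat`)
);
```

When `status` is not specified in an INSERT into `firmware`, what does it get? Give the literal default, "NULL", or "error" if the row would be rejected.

error

status has no DEFAULT clause.
Omitting it would insert NULL, but it is part of the PRIMARY KEY, so the INSERT fails.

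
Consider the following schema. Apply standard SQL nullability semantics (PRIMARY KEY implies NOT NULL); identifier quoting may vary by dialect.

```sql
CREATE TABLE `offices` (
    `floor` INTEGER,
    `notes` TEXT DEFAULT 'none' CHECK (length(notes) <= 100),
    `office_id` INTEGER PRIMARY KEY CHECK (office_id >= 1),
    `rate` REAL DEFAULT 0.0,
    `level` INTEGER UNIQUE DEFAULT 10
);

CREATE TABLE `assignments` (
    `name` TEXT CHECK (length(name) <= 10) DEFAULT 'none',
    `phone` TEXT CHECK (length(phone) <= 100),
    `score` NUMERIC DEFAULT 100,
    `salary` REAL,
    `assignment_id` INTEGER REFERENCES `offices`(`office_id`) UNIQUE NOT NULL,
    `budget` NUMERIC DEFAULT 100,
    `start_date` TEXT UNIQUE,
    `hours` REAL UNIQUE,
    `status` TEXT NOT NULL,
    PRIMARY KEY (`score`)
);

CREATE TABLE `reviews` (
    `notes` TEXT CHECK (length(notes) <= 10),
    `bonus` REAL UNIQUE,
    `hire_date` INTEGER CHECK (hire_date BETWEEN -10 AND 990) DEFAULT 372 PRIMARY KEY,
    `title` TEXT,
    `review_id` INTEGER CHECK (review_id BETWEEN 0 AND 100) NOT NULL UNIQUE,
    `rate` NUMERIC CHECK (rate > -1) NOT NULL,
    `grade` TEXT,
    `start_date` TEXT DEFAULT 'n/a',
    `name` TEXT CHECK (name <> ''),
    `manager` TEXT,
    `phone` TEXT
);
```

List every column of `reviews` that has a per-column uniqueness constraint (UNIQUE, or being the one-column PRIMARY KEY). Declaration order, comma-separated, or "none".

- notes: no UNIQUE or single-column PK constraint.
- bonus: declared UNIQUE → unique.
- hire_date: single-column PRIMARY KEY → unique.
- title: no UNIQUE or single-column PK constraint.
- review_id: declared UNIQUE → unique.
- rate: no UNIQUE or single-column PK constraint.
- grade: no UNIQUE or single-column PK constraint.
- start_date: no UNIQUE or single-column PK constraint.
- name: no UNIQUE or single-column PK constraint.
- manager: no UNIQUE or single-column PK constraint.
- phone: no UNIQUE or single-column PK constraint.

bonus, hire_date, review_id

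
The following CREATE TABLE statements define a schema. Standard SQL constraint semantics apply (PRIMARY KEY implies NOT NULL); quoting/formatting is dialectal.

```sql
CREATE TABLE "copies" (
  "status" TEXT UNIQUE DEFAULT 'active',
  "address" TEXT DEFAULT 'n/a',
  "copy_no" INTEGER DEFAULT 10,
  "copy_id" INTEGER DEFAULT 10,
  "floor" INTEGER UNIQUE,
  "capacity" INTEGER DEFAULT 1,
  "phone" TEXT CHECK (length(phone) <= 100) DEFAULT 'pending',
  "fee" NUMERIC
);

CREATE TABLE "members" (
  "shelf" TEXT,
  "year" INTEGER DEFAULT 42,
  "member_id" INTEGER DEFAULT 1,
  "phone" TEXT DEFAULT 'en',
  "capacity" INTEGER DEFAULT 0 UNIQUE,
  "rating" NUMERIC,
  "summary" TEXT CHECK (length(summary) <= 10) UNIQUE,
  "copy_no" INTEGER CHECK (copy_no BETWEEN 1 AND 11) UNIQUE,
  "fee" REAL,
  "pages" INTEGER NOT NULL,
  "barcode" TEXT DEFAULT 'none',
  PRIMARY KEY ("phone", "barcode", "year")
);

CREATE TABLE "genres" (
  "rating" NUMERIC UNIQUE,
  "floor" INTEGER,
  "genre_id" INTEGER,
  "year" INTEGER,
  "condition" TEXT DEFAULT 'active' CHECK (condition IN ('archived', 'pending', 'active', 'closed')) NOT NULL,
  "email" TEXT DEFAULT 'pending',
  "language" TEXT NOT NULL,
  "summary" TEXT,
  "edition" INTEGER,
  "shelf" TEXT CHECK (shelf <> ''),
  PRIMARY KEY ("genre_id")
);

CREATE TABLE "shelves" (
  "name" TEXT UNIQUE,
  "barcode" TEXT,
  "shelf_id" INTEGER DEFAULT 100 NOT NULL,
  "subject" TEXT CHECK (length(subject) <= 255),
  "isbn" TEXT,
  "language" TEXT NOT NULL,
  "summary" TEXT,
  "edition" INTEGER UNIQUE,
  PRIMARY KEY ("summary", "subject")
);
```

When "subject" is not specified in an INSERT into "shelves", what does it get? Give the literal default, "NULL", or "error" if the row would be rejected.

subject has no DEFAULT clause.
Omitting it would insert NULL, but it is part of the PRIMARY KEY, so the INSERT fails.

error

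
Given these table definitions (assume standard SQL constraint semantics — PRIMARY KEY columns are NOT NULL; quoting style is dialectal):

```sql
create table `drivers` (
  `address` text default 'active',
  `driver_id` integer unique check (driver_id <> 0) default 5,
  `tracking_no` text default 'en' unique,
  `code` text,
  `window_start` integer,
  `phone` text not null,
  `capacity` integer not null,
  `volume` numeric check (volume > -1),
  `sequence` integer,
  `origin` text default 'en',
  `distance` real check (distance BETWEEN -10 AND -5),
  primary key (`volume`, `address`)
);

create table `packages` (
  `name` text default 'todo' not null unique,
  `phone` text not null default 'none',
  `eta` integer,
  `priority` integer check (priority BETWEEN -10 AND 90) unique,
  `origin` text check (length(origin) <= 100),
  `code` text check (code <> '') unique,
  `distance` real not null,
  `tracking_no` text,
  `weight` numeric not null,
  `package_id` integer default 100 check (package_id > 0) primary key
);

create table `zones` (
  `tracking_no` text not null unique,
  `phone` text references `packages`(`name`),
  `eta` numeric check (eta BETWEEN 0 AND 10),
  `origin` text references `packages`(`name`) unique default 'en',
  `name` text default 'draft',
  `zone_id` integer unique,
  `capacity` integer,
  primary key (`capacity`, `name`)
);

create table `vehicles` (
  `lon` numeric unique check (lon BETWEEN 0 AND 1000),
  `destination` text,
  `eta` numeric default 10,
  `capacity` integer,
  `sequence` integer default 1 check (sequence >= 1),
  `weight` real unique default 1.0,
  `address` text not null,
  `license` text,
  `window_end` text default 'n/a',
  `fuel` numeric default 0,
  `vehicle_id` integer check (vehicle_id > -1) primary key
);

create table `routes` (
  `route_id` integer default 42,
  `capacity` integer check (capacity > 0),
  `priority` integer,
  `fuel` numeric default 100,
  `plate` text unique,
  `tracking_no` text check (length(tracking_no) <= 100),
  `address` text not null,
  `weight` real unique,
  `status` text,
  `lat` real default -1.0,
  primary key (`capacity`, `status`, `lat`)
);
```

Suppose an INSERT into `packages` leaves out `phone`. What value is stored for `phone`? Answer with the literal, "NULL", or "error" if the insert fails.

phone has an explicit DEFAULT 'none'.
When the column is omitted from an INSERT, that default is used.

'none'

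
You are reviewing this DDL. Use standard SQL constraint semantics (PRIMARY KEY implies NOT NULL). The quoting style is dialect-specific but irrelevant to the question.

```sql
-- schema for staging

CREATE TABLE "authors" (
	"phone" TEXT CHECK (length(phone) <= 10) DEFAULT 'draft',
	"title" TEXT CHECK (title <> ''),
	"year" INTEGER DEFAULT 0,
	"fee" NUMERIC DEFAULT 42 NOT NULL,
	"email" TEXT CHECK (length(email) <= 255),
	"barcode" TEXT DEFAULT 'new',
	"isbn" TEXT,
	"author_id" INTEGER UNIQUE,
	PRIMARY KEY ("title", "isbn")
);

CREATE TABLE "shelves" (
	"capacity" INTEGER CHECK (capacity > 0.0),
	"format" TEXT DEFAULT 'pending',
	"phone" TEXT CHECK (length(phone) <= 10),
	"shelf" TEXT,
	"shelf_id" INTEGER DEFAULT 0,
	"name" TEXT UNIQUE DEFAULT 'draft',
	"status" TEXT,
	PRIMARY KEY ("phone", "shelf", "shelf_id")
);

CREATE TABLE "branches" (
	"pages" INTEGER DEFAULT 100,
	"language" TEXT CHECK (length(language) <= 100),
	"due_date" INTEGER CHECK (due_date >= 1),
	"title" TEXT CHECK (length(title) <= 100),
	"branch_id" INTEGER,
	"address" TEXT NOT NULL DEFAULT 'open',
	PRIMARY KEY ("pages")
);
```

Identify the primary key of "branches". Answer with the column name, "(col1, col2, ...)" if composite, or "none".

pages is declared PRIMARY KEY as a table-level PRIMARY KEY clause.

pages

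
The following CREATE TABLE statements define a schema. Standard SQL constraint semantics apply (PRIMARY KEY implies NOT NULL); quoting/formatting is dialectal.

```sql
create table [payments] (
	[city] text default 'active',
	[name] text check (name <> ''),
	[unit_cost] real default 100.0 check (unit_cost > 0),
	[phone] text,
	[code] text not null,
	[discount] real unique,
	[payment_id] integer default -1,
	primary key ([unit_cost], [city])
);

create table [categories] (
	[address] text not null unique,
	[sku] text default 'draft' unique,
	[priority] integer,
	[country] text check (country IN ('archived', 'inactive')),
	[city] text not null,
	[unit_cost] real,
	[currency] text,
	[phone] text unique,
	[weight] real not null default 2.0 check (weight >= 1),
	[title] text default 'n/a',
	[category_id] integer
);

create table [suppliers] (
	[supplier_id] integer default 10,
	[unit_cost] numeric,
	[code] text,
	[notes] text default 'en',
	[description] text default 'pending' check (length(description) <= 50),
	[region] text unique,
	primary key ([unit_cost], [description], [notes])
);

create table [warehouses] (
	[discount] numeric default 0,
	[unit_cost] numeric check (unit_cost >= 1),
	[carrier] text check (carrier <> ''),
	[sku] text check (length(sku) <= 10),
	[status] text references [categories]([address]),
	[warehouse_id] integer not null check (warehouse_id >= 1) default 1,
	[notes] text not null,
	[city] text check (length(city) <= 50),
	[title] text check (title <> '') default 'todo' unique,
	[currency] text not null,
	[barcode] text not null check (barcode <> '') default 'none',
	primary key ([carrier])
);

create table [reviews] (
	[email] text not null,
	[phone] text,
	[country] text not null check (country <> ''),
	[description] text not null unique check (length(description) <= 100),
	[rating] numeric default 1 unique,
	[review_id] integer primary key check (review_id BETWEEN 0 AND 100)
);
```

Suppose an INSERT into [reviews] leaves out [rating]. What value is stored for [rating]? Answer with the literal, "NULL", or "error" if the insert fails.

1

rating has an explicit DEFAULT 1.
When the column is omitted from an INSERT, that default is used.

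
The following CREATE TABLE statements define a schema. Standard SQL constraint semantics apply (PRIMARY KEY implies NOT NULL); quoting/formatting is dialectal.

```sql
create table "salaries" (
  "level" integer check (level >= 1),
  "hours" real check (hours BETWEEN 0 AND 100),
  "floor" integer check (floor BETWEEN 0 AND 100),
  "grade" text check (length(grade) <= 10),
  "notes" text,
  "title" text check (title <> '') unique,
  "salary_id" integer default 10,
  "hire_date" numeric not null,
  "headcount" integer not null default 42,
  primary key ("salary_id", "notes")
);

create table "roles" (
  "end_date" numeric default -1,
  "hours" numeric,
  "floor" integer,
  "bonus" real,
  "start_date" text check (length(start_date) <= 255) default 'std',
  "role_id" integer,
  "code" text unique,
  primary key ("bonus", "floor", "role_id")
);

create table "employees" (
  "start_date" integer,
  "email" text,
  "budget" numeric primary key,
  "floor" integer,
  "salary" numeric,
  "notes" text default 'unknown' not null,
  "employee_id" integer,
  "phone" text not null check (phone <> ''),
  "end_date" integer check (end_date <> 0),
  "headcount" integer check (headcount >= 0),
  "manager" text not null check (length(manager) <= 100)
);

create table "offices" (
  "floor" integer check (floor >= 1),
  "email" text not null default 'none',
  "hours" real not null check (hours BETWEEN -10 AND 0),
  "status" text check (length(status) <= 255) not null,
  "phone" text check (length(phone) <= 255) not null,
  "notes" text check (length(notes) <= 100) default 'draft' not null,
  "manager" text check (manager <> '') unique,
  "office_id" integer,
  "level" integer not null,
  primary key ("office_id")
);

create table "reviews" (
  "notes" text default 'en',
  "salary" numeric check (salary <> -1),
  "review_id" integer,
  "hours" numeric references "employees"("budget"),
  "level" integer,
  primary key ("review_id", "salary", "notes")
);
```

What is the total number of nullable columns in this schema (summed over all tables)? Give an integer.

salaries: 5 nullable (level, hours, floor, grade, title — PK (salary_id, notes) and explicit NOT NULL columns excluded).
roles: 4 nullable (end_date, hours, start_date, code — PK (bonus, floor, role_id) and explicit NOT NULL columns excluded).
employees: 7 nullable (start_date, email, floor, salary, employee_id, end_date, headcount — PK (budget) and explicit NOT NULL columns excluded).
offices: 2 nullable (floor, manager — PK (office_id) and explicit NOT NULL columns excluded).
reviews: 2 nullable (hours, level — PK (review_id, salary, notes) and explicit NOT NULL columns excluded).
Total: 5 + 4 + 7 + 2 + 2 = 20.

20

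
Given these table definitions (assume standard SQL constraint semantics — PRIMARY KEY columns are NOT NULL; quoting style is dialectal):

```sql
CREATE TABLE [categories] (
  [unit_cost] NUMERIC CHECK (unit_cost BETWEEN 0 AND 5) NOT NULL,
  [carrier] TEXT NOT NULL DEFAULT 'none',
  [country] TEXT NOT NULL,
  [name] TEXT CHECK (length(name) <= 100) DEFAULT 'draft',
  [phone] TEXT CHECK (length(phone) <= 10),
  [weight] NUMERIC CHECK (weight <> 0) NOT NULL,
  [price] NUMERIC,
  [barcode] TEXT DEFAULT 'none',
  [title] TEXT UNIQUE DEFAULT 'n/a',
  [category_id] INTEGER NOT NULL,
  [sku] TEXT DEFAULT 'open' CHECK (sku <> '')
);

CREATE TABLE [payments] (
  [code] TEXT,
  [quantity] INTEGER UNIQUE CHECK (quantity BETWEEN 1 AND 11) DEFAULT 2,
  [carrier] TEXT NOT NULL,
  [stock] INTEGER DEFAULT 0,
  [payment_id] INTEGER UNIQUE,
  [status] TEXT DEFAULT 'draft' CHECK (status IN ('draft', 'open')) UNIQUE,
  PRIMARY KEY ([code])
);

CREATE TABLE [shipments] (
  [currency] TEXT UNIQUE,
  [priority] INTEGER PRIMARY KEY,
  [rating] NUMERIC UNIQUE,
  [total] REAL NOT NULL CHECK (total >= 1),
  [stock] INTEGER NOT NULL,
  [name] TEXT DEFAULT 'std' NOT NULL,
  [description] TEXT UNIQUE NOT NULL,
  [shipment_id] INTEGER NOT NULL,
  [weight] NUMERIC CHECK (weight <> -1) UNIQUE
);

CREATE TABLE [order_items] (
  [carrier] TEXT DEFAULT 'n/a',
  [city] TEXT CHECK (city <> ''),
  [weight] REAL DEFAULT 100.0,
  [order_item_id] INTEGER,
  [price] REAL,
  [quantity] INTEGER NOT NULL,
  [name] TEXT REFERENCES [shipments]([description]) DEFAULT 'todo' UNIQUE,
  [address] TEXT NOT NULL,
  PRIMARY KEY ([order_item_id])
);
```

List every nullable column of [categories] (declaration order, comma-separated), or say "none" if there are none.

name, phone, price, barcode, title, sku

- unit_cost: declared NOT NULL → not nullable.
- carrier: declared NOT NULL → not nullable.
- country: declared NOT NULL → not nullable.
- name: CHECK does not forbid NULL (a CHECK constraint passes when its expression is NULL) → nullable.
- phone: CHECK does not forbid NULL (a CHECK constraint passes when its expression is NULL) → nullable.
- weight: declared NOT NULL → not nullable.
- price: no NOT NULL constraint applies → nullable.
- barcode: DEFAULT only fills an omitted column; an explicit NULL is still allowed → nullable.
- title: UNIQUE does not imply NOT NULL → nullable.
- category_id: declared NOT NULL → not nullable.
- sku: CHECK does not forbid NULL (a CHECK constraint passes when its expression is NULL) → nullable.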